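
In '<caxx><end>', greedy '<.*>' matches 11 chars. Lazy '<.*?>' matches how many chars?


Greedy '<.*>' tries to match as MUCH as possible.
Lazy '<.*?>' tries to match as LITTLE as possible.

String: '<caxx><end>'
Greedy '<.*>' starts at first '<' and extends to the LAST '>': '<caxx><end>' (11 chars)
Lazy '<.*?>' starts at first '<' and stops at the FIRST '>': '<caxx>' (6 chars)

6


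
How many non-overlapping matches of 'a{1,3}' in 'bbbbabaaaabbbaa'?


Pattern 'a{1,3}' matches between 1 and 3 consecutive a's (greedy).
String: 'bbbbabaaaabbbaa'
Finding runs of a's and applying greedy matching:
  Run at pos 4: 'a' (length 1)
  Run at pos 6: 'aaaa' (length 4)
  Run at pos 13: 'aa' (length 2)
Matches: ['a', 'aaa', 'a', 'aa']
Count: 4

4


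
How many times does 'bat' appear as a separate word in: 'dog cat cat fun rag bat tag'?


Scanning each word for exact match 'bat':
  Word 1: 'dog' -> no
  Word 2: 'cat' -> no
  Word 3: 'cat' -> no
  Word 4: 'fun' -> no
  Word 5: 'rag' -> no
  Word 6: 'bat' -> MATCH
  Word 7: 'tag' -> no
Total matches: 1

1


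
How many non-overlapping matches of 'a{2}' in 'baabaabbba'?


Pattern 'a{2}' matches exactly 2 consecutive a's (greedy, non-overlapping).
String: 'baabaabbba'
Scanning for runs of a's:
  Run at pos 1: 'aa' (length 2) -> 1 match(es)
  Run at pos 4: 'aa' (length 2) -> 1 match(es)
  Run at pos 9: 'a' (length 1) -> 0 match(es)
Matches found: ['aa', 'aa']
Total: 2

2


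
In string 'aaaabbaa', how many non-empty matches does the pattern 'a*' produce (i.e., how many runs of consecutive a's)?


Pattern 'a*' matches zero or more a's. We want non-empty runs of consecutive a's.
String: 'aaaabbaa'
Walking through the string to find runs of a's:
  Run 1: positions 0-3 -> 'aaaa'
  Run 2: positions 6-7 -> 'aa'
Non-empty runs found: ['aaaa', 'aa']
Count: 2

2


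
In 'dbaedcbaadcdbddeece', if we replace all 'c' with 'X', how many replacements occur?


re.sub('c', 'X', text) replaces every occurrence of 'c' with 'X'.
Text: 'dbaedcbaadcdbddeece'
Scanning for 'c':
  pos 5: 'c' -> replacement #1
  pos 10: 'c' -> replacement #2
  pos 17: 'c' -> replacement #3
Total replacements: 3

3


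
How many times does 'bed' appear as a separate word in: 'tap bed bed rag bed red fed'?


Scanning each word for exact match 'bed':
  Word 1: 'tap' -> no
  Word 2: 'bed' -> MATCH
  Word 3: 'bed' -> MATCH
  Word 4: 'rag' -> no
  Word 5: 'bed' -> MATCH
  Word 6: 'red' -> no
  Word 7: 'fed' -> no
Total matches: 3

3


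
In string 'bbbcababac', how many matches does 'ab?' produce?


Pattern 'ab?' matches 'a' optionally followed by 'b'.
String: 'bbbcababac'
Scanning left to right for 'a' then checking next char:
  Match 1: 'ab' (a followed by b)
  Match 2: 'ab' (a followed by b)
  Match 3: 'a' (a not followed by b)
Total matches: 3

3


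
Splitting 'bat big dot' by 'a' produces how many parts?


Splitting by 'a' breaks the string at each occurrence of the separator.
Text: 'bat big dot'
Parts after split:
  Part 1: 'b'
  Part 2: 't big dot'
Total parts: 2

2


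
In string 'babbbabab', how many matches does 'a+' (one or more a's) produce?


Pattern 'a+' matches one or more consecutive a's.
String: 'babbbabab'
Scanning for runs of a:
  Match 1: 'a' (length 1)
  Match 2: 'a' (length 1)
  Match 3: 'a' (length 1)
Total matches: 3

3


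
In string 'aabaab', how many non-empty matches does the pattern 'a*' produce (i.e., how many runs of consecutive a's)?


Pattern 'a*' matches zero or more a's. We want non-empty runs of consecutive a's.
String: 'aabaab'
Walking through the string to find runs of a's:
  Run 1: positions 0-1 -> 'aa'
  Run 2: positions 3-4 -> 'aa'
Non-empty runs found: ['aa', 'aa']
Count: 2

2


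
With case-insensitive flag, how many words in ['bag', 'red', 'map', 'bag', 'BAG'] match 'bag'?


Case-insensitive matching: compare each word's lowercase form to 'bag'.
  'bag' -> lower='bag' -> MATCH
  'red' -> lower='red' -> no
  'map' -> lower='map' -> no
  'bag' -> lower='bag' -> MATCH
  'BAG' -> lower='bag' -> MATCH
Matches: ['bag', 'bag', 'BAG']
Count: 3

3


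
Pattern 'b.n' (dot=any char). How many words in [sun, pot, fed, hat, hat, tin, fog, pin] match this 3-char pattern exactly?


Pattern 'b.n' means: starts with 'b', any single char, ends with 'n'.
Checking each word (must be exactly 3 chars):
  'sun' (len=3): no
  'pot' (len=3): no
  'fed' (len=3): no
  'hat' (len=3): no
  'hat' (len=3): no
  'tin' (len=3): no
  'fog' (len=3): no
  'pin' (len=3): no
Matching words: []
Total: 0

0


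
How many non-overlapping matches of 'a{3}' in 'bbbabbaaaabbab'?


Pattern 'a{3}' matches exactly 3 consecutive a's (greedy, non-overlapping).
String: 'bbbabbaaaabbab'
Scanning for runs of a's:
  Run at pos 3: 'a' (length 1) -> 0 match(es)
  Run at pos 6: 'aaaa' (length 4) -> 1 match(es)
  Run at pos 12: 'a' (length 1) -> 0 match(es)
Matches found: ['aaa']
Total: 1

1


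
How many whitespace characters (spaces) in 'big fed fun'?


\s matches whitespace characters (spaces, tabs, etc.).
Text: 'big fed fun'
This text has 3 words separated by spaces.
Number of spaces = number of words - 1 = 3 - 1 = 2

2


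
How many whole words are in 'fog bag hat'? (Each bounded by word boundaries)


Word boundaries (\b) mark the start/end of each word.
Text: 'fog bag hat'
Splitting by whitespace:
  Word 1: 'fog'
  Word 2: 'bag'
  Word 3: 'hat'
Total whole words: 3

3


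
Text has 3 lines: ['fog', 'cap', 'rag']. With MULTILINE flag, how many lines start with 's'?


With MULTILINE flag, ^ matches the start of each line.
Lines: ['fog', 'cap', 'rag']
Checking which lines start with 's':
  Line 1: 'fog' -> no
  Line 2: 'cap' -> no
  Line 3: 'rag' -> no
Matching lines: []
Count: 0

0


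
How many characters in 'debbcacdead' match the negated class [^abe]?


Negated class [^abe] matches any char NOT in {a, b, e}
Scanning 'debbcacdead':
  pos 0: 'd' -> MATCH
  pos 1: 'e' -> no (excluded)
  pos 2: 'b' -> no (excluded)
  pos 3: 'b' -> no (excluded)
  pos 4: 'c' -> MATCH
  pos 5: 'a' -> no (excluded)
  pos 6: 'c' -> MATCH
  pos 7: 'd' -> MATCH
  pos 8: 'e' -> no (excluded)
  pos 9: 'a' -> no (excluded)
  pos 10: 'd' -> MATCH
Total matches: 5

5


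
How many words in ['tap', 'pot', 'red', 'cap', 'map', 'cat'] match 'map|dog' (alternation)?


Alternation 'map|dog' matches either 'map' or 'dog'.
Checking each word:
  'tap' -> no
  'pot' -> no
  'red' -> no
  'cap' -> no
  'map' -> MATCH
  'cat' -> no
Matches: ['map']
Count: 1

1


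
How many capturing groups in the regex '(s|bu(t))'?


To count capturing groups, count each '(' that starts a group.
Pattern: '(s|bu(t))'
Walking through the pattern:
  Position 0: '(' -> group #1
  Position 5: '(' -> group #2
Total capturing groups: 2

2


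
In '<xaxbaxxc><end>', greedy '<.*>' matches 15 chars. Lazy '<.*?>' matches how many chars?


Greedy '<.*>' tries to match as MUCH as possible.
Lazy '<.*?>' tries to match as LITTLE as possible.

String: '<xaxbaxxc><end>'
Greedy '<.*>' starts at first '<' and extends to the LAST '>': '<xaxbaxxc><end>' (15 chars)
Lazy '<.*?>' starts at first '<' and stops at the FIRST '>': '<xaxbaxxc>' (10 chars)

10


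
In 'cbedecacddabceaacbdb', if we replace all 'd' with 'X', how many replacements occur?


re.sub('d', 'X', text) replaces every occurrence of 'd' with 'X'.
Text: 'cbedecacddabceaacbdb'
Scanning for 'd':
  pos 3: 'd' -> replacement #1
  pos 8: 'd' -> replacement #2
  pos 9: 'd' -> replacement #3
  pos 18: 'd' -> replacement #4
Total replacements: 4

4


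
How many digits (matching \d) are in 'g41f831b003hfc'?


\d matches any digit 0-9.
Scanning 'g41f831b003hfc':
  pos 1: '4' -> DIGIT
  pos 2: '1' -> DIGIT
  pos 4: '8' -> DIGIT
  pos 5: '3' -> DIGIT
  pos 6: '1' -> DIGIT
  pos 8: '0' -> DIGIT
  pos 9: '0' -> DIGIT
  pos 10: '3' -> DIGIT
Digits found: ['4', '1', '8', '3', '1', '0', '0', '3']
Total: 8

8


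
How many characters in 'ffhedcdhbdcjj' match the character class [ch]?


Character class [ch] matches any of: {c, h}
Scanning string 'ffhedcdhbdcjj' character by character:
  pos 0: 'f' -> no
  pos 1: 'f' -> no
  pos 2: 'h' -> MATCH
  pos 3: 'e' -> no
  pos 4: 'd' -> no
  pos 5: 'c' -> MATCH
  pos 6: 'd' -> no
  pos 7: 'h' -> MATCH
  pos 8: 'b' -> no
  pos 9: 'd' -> no
  pos 10: 'c' -> MATCH
  pos 11: 'j' -> no
  pos 12: 'j' -> no
Total matches: 4

4


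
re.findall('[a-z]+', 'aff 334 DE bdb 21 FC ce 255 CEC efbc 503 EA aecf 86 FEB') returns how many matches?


Pattern '[a-z]+' finds one or more lowercase letters.
Text: 'aff 334 DE bdb 21 FC ce 255 CEC efbc 503 EA aecf 86 FEB'
Scanning for matches:
  Match 1: 'aff'
  Match 2: 'bdb'
  Match 3: 'ce'
  Match 4: 'efbc'
  Match 5: 'aecf'
Total matches: 5

5


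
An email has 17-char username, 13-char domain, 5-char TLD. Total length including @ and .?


An email address has format: username@domain.tld
Username length: 17
'@' character: 1
Domain length: 13
'.' character: 1
TLD length: 5
Total = 17 + 1 + 13 + 1 + 5 = 37

37


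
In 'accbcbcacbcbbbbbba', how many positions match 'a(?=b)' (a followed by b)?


Lookahead 'a(?=b)' matches 'a' only when followed by 'b'.
String: 'accbcbcacbcbbbbbba'
Checking each position where char is 'a':
  pos 0: 'a' -> no (next='c')
  pos 7: 'a' -> no (next='c')
Matching positions: []
Count: 0

0


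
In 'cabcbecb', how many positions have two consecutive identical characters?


Looking for consecutive identical characters in 'cabcbecb':
  pos 0-1: 'c' vs 'a' -> different
  pos 1-2: 'a' vs 'b' -> different
  pos 2-3: 'b' vs 'c' -> different
  pos 3-4: 'c' vs 'b' -> different
  pos 4-5: 'b' vs 'e' -> different
  pos 5-6: 'e' vs 'c' -> different
  pos 6-7: 'c' vs 'b' -> different
Consecutive identical pairs: []
Count: 0

0


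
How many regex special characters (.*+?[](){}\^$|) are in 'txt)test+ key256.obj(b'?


Regex special characters are: . * + ? [ ] ( ) { } \ ^ $ |
Scanning 'txt)test+ key256.obj(b':
  pos 3: ')' -> SPECIAL
  pos 8: '+' -> SPECIAL
  pos 16: '.' -> SPECIAL
  pos 20: '(' -> SPECIAL
Special chars found: [')', '+', '.', '(']
Total: 4

4


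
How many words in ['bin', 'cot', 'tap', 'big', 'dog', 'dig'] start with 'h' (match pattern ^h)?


Pattern ^h anchors to start of word. Check which words begin with 'h':
  'bin' -> no
  'cot' -> no
  'tap' -> no
  'big' -> no
  'dog' -> no
  'dig' -> no
Matching words: []
Count: 0

0


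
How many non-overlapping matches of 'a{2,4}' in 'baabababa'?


Pattern 'a{2,4}' matches between 2 and 4 consecutive a's (greedy).
String: 'baabababa'
Finding runs of a's and applying greedy matching:
  Run at pos 1: 'aa' (length 2)
  Run at pos 4: 'a' (length 1)
  Run at pos 6: 'a' (length 1)
  Run at pos 8: 'a' (length 1)
Matches: ['aa']
Count: 1

1


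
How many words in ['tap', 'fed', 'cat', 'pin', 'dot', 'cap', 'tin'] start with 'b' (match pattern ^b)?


Pattern ^b anchors to start of word. Check which words begin with 'b':
  'tap' -> no
  'fed' -> no
  'cat' -> no
  'pin' -> no
  'dot' -> no
  'cap' -> no
  'tin' -> no
Matching words: []
Count: 0

0


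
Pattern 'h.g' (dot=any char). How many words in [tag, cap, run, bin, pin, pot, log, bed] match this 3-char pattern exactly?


Pattern 'h.g' means: starts with 'h', any single char, ends with 'g'.
Checking each word (must be exactly 3 chars):
  'tag' (len=3): no
  'cap' (len=3): no
  'run' (len=3): no
  'bin' (len=3): no
  'pin' (len=3): no
  'pot' (len=3): no
  'log' (len=3): no
  'bed' (len=3): no
Matching words: []
Total: 0

0


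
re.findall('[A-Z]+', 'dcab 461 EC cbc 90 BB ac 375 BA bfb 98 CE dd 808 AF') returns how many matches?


Pattern '[A-Z]+' finds one or more uppercase letters.
Text: 'dcab 461 EC cbc 90 BB ac 375 BA bfb 98 CE dd 808 AF'
Scanning for matches:
  Match 1: 'EC'
  Match 2: 'BB'
  Match 3: 'BA'
  Match 4: 'CE'
  Match 5: 'AF'
Total matches: 5

5


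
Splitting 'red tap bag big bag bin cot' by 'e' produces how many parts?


Splitting by 'e' breaks the string at each occurrence of the separator.
Text: 'red tap bag big bag bin cot'
Parts after split:
  Part 1: 'r'
  Part 2: 'd tap bag big bag bin cot'
Total parts: 2

2


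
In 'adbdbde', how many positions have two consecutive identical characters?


Looking for consecutive identical characters in 'adbdbde':
  pos 0-1: 'a' vs 'd' -> different
  pos 1-2: 'd' vs 'b' -> different
  pos 2-3: 'b' vs 'd' -> different
  pos 3-4: 'd' vs 'b' -> different
  pos 4-5: 'b' vs 'd' -> different
  pos 5-6: 'd' vs 'e' -> different
Consecutive identical pairs: []
Count: 0

0


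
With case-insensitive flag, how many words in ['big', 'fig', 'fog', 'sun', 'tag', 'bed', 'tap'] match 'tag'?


Case-insensitive matching: compare each word's lowercase form to 'tag'.
  'big' -> lower='big' -> no
  'fig' -> lower='fig' -> no
  'fog' -> lower='fog' -> no
  'sun' -> lower='sun' -> no
  'tag' -> lower='tag' -> MATCH
  'bed' -> lower='bed' -> no
  'tap' -> lower='tap' -> no
Matches: ['tag']
Count: 1

1


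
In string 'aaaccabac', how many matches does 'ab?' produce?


Pattern 'ab?' matches 'a' optionally followed by 'b'.
String: 'aaaccabac'
Scanning left to right for 'a' then checking next char:
  Match 1: 'a' (a not followed by b)
  Match 2: 'a' (a not followed by b)
  Match 3: 'a' (a not followed by b)
  Match 4: 'ab' (a followed by b)
  Match 5: 'a' (a not followed by b)
Total matches: 5

5


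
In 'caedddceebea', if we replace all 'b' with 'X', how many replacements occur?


re.sub('b', 'X', text) replaces every occurrence of 'b' with 'X'.
Text: 'caedddceebea'
Scanning for 'b':
  pos 9: 'b' -> replacement #1
Total replacements: 1

1


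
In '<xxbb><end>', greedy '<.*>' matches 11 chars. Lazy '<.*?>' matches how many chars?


Greedy '<.*>' tries to match as MUCH as possible.
Lazy '<.*?>' tries to match as LITTLE as possible.

String: '<xxbb><end>'
Greedy '<.*>' starts at first '<' and extends to the LAST '>': '<xxbb><end>' (11 chars)
Lazy '<.*?>' starts at first '<' and stops at the FIRST '>': '<xxbb>' (6 chars)

6


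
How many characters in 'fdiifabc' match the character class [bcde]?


Character class [bcde] matches any of: {b, c, d, e}
Scanning string 'fdiifabc' character by character:
  pos 0: 'f' -> no
  pos 1: 'd' -> MATCH
  pos 2: 'i' -> no
  pos 3: 'i' -> no
  pos 4: 'f' -> no
  pos 5: 'a' -> no
  pos 6: 'b' -> MATCH
  pos 7: 'c' -> MATCH
Total matches: 3

3


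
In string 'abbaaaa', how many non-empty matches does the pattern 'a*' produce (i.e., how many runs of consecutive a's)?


Pattern 'a*' matches zero or more a's. We want non-empty runs of consecutive a's.
String: 'abbaaaa'
Walking through the string to find runs of a's:
  Run 1: positions 0-0 -> 'a'
  Run 2: positions 3-6 -> 'aaaa'
Non-empty runs found: ['a', 'aaaa']
Count: 2

2


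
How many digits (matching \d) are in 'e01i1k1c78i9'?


\d matches any digit 0-9.
Scanning 'e01i1k1c78i9':
  pos 1: '0' -> DIGIT
  pos 2: '1' -> DIGIT
  pos 4: '1' -> DIGIT
  pos 6: '1' -> DIGIT
  pos 8: '7' -> DIGIT
  pos 9: '8' -> DIGIT
  pos 11: '9' -> DIGIT
Digits found: ['0', '1', '1', '1', '7', '8', '9']
Total: 7

7


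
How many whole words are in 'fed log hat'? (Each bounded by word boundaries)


Word boundaries (\b) mark the start/end of each word.
Text: 'fed log hat'
Splitting by whitespace:
  Word 1: 'fed'
  Word 2: 'log'
  Word 3: 'hat'
Total whole words: 3

3


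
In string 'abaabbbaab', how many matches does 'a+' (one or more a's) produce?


Pattern 'a+' matches one or more consecutive a's.
String: 'abaabbbaab'
Scanning for runs of a:
  Match 1: 'a' (length 1)
  Match 2: 'aa' (length 2)
  Match 3: 'aa' (length 2)
Total matches: 3

3


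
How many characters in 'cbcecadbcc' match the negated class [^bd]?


Negated class [^bd] matches any char NOT in {b, d}
Scanning 'cbcecadbcc':
  pos 0: 'c' -> MATCH
  pos 1: 'b' -> no (excluded)
  pos 2: 'c' -> MATCH
  pos 3: 'e' -> MATCH
  pos 4: 'c' -> MATCH
  pos 5: 'a' -> MATCH
  pos 6: 'd' -> no (excluded)
  pos 7: 'b' -> no (excluded)
  pos 8: 'c' -> MATCH
  pos 9: 'c' -> MATCH
Total matches: 7

7


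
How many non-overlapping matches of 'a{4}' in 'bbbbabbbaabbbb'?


Pattern 'a{4}' matches exactly 4 consecutive a's (greedy, non-overlapping).
String: 'bbbbabbbaabbbb'
Scanning for runs of a's:
  Run at pos 4: 'a' (length 1) -> 0 match(es)
  Run at pos 8: 'aa' (length 2) -> 0 match(es)
Matches found: []
Total: 0

0


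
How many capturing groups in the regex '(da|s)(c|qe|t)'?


To count capturing groups, count each '(' that starts a group.
Pattern: '(da|s)(c|qe|t)'
Walking through the pattern:
  Position 0: '(' -> group #1
  Position 6: '(' -> group #2
Total capturing groups: 2

2


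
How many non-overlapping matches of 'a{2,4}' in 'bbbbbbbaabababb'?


Pattern 'a{2,4}' matches between 2 and 4 consecutive a's (greedy).
String: 'bbbbbbbaabababb'
Finding runs of a's and applying greedy matching:
  Run at pos 7: 'aa' (length 2)
  Run at pos 10: 'a' (length 1)
  Run at pos 12: 'a' (length 1)
Matches: ['aa']
Count: 1

1


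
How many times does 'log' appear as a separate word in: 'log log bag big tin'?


Scanning each word for exact match 'log':
  Word 1: 'log' -> MATCH
  Word 2: 'log' -> MATCH
  Word 3: 'bag' -> no
  Word 4: 'big' -> no
  Word 5: 'tin' -> no
Total matches: 2

2


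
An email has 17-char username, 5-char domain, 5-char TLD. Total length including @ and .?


An email address has format: username@domain.tld
Username length: 17
'@' character: 1
Domain length: 5
'.' character: 1
TLD length: 5
Total = 17 + 1 + 5 + 1 + 5 = 29

29


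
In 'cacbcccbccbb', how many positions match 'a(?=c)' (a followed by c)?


Lookahead 'a(?=c)' matches 'a' only when followed by 'c'.
String: 'cacbcccbccbb'
Checking each position where char is 'a':
  pos 1: 'a' -> MATCH (next='c')
Matching positions: [1]
Count: 1

1


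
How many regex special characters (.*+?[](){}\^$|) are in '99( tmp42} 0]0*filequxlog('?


Regex special characters are: . * + ? [ ] ( ) { } \ ^ $ |
Scanning '99( tmp42} 0]0*filequxlog(':
  pos 2: '(' -> SPECIAL
  pos 9: '}' -> SPECIAL
  pos 12: ']' -> SPECIAL
  pos 14: '*' -> SPECIAL
  pos 25: '(' -> SPECIAL
Special chars found: ['(', '}', ']', '*', '(']
Total: 5

5


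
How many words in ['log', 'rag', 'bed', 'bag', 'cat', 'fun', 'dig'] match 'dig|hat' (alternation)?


Alternation 'dig|hat' matches either 'dig' or 'hat'.
Checking each word:
  'log' -> no
  'rag' -> no
  'bed' -> no
  'bag' -> no
  'cat' -> no
  'fun' -> no
  'dig' -> MATCH
Matches: ['dig']
Count: 1

1


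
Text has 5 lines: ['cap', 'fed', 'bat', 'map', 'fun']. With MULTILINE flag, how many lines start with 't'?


With MULTILINE flag, ^ matches the start of each line.
Lines: ['cap', 'fed', 'bat', 'map', 'fun']
Checking which lines start with 't':
  Line 1: 'cap' -> no
  Line 2: 'fed' -> no
  Line 3: 'bat' -> no
  Line 4: 'map' -> no
  Line 5: 'fun' -> no
Matching lines: []
Count: 0

0


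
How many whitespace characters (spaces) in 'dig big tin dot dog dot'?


\s matches whitespace characters (spaces, tabs, etc.).
Text: 'dig big tin dot dog dot'
This text has 6 words separated by spaces.
Number of spaces = number of words - 1 = 6 - 1 = 5

5


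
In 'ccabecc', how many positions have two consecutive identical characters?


Looking for consecutive identical characters in 'ccabecc':
  pos 0-1: 'c' vs 'c' -> MATCH ('cc')
  pos 1-2: 'c' vs 'a' -> different
  pos 2-3: 'a' vs 'b' -> different
  pos 3-4: 'b' vs 'e' -> different
  pos 4-5: 'e' vs 'c' -> different
  pos 5-6: 'c' vs 'c' -> MATCH ('cc')
Consecutive identical pairs: ['cc', 'cc']
Count: 2

2


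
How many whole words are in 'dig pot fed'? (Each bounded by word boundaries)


Word boundaries (\b) mark the start/end of each word.
Text: 'dig pot fed'
Splitting by whitespace:
  Word 1: 'dig'
  Word 2: 'pot'
  Word 3: 'fed'
Total whole words: 3

3


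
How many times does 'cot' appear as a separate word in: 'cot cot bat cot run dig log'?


Scanning each word for exact match 'cot':
  Word 1: 'cot' -> MATCH
  Word 2: 'cot' -> MATCH
  Word 3: 'bat' -> no
  Word 4: 'cot' -> MATCH
  Word 5: 'run' -> no
  Word 6: 'dig' -> no
  Word 7: 'log' -> no
Total matches: 3

3


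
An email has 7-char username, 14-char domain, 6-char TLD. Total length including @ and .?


An email address has format: username@domain.tld
Username length: 7
'@' character: 1
Domain length: 14
'.' character: 1
TLD length: 6
Total = 7 + 1 + 14 + 1 + 6 = 29

29


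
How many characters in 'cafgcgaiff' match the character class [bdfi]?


Character class [bdfi] matches any of: {b, d, f, i}
Scanning string 'cafgcgaiff' character by character:
  pos 0: 'c' -> no
  pos 1: 'a' -> no
  pos 2: 'f' -> MATCH
  pos 3: 'g' -> no
  pos 4: 'c' -> no
  pos 5: 'g' -> no
  pos 6: 'a' -> no
  pos 7: 'i' -> MATCH
  pos 8: 'f' -> MATCH
  pos 9: 'f' -> MATCH
Total matches: 4

4


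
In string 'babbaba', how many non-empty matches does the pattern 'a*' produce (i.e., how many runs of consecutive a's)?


Pattern 'a*' matches zero or more a's. We want non-empty runs of consecutive a's.
String: 'babbaba'
Walking through the string to find runs of a's:
  Run 1: positions 1-1 -> 'a'
  Run 2: positions 4-4 -> 'a'
  Run 3: positions 6-6 -> 'a'
Non-empty runs found: ['a', 'a', 'a']
Count: 3

3


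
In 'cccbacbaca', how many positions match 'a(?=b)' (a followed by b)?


Lookahead 'a(?=b)' matches 'a' only when followed by 'b'.
String: 'cccbacbaca'
Checking each position where char is 'a':
  pos 4: 'a' -> no (next='c')
  pos 7: 'a' -> no (next='c')
Matching positions: []
Count: 0

0


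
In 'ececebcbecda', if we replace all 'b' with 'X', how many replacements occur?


re.sub('b', 'X', text) replaces every occurrence of 'b' with 'X'.
Text: 'ececebcbecda'
Scanning for 'b':
  pos 5: 'b' -> replacement #1
  pos 7: 'b' -> replacement #2
Total replacements: 2

2


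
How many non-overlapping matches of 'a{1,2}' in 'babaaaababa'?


Pattern 'a{1,2}' matches between 1 and 2 consecutive a's (greedy).
String: 'babaaaababa'
Finding runs of a's and applying greedy matching:
  Run at pos 1: 'a' (length 1)
  Run at pos 3: 'aaaa' (length 4)
  Run at pos 8: 'a' (length 1)
  Run at pos 10: 'a' (length 1)
Matches: ['a', 'aa', 'aa', 'a', 'a']
Count: 5

5


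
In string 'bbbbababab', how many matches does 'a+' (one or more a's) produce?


Pattern 'a+' matches one or more consecutive a's.
String: 'bbbbababab'
Scanning for runs of a:
  Match 1: 'a' (length 1)
  Match 2: 'a' (length 1)
  Match 3: 'a' (length 1)
Total matches: 3

3


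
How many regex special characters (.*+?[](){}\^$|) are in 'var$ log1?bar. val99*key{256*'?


Regex special characters are: . * + ? [ ] ( ) { } \ ^ $ |
Scanning 'var$ log1?bar. val99*key{256*':
  pos 3: '$' -> SPECIAL
  pos 9: '?' -> SPECIAL
  pos 13: '.' -> SPECIAL
  pos 20: '*' -> SPECIAL
  pos 24: '{' -> SPECIAL
  pos 28: '*' -> SPECIAL
Special chars found: ['$', '?', '.', '*', '{', '*']
Total: 6

6


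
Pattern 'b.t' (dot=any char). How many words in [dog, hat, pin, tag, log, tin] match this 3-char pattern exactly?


Pattern 'b.t' means: starts with 'b', any single char, ends with 't'.
Checking each word (must be exactly 3 chars):
  'dog' (len=3): no
  'hat' (len=3): no
  'pin' (len=3): no
  'tag' (len=3): no
  'log' (len=3): no
  'tin' (len=3): no
Matching words: []
Total: 0

0


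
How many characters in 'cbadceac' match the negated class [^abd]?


Negated class [^abd] matches any char NOT in {a, b, d}
Scanning 'cbadceac':
  pos 0: 'c' -> MATCH
  pos 1: 'b' -> no (excluded)
  pos 2: 'a' -> no (excluded)
  pos 3: 'd' -> no (excluded)
  pos 4: 'c' -> MATCH
  pos 5: 'e' -> MATCH
  pos 6: 'a' -> no (excluded)
  pos 7: 'c' -> MATCH
Total matches: 4

4


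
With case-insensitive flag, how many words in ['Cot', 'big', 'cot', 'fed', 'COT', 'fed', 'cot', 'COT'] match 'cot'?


Case-insensitive matching: compare each word's lowercase form to 'cot'.
  'Cot' -> lower='cot' -> MATCH
  'big' -> lower='big' -> no
  'cot' -> lower='cot' -> MATCH
  'fed' -> lower='fed' -> no
  'COT' -> lower='cot' -> MATCH
  'fed' -> lower='fed' -> no
  'cot' -> lower='cot' -> MATCH
  'COT' -> lower='cot' -> MATCH
Matches: ['Cot', 'cot', 'COT', 'cot', 'COT']
Count: 5

5


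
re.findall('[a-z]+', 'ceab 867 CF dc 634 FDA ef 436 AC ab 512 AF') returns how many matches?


Pattern '[a-z]+' finds one or more lowercase letters.
Text: 'ceab 867 CF dc 634 FDA ef 436 AC ab 512 AF'
Scanning for matches:
  Match 1: 'ceab'
  Match 2: 'dc'
  Match 3: 'ef'
  Match 4: 'ab'
Total matches: 4

4


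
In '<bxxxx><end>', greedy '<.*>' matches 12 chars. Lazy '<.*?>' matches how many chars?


Greedy '<.*>' tries to match as MUCH as possible.
Lazy '<.*?>' tries to match as LITTLE as possible.

String: '<bxxxx><end>'
Greedy '<.*>' starts at first '<' and extends to the LAST '>': '<bxxxx><end>' (12 chars)
Lazy '<.*?>' starts at first '<' and stops at the FIRST '>': '<bxxxx>' (7 chars)

7


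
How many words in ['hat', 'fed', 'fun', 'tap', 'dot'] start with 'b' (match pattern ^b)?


Pattern ^b anchors to start of word. Check which words begin with 'b':
  'hat' -> no
  'fed' -> no
  'fun' -> no
  'tap' -> no
  'dot' -> no
Matching words: []
Count: 0

0


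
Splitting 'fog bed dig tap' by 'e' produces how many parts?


Splitting by 'e' breaks the string at each occurrence of the separator.
Text: 'fog bed dig tap'
Parts after split:
  Part 1: 'fog b'
  Part 2: 'd dig tap'
Total parts: 2

2


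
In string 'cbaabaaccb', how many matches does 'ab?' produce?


Pattern 'ab?' matches 'a' optionally followed by 'b'.
String: 'cbaabaaccb'
Scanning left to right for 'a' then checking next char:
  Match 1: 'a' (a not followed by b)
  Match 2: 'ab' (a followed by b)
  Match 3: 'a' (a not followed by b)
  Match 4: 'a' (a not followed by b)
Total matches: 4

4


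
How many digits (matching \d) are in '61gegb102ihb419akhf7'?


\d matches any digit 0-9.
Scanning '61gegb102ihb419akhf7':
  pos 0: '6' -> DIGIT
  pos 1: '1' -> DIGIT
  pos 6: '1' -> DIGIT
  pos 7: '0' -> DIGIT
  pos 8: '2' -> DIGIT
  pos 12: '4' -> DIGIT
  pos 13: '1' -> DIGIT
  pos 14: '9' -> DIGIT
  pos 19: '7' -> DIGIT
Digits found: ['6', '1', '1', '0', '2', '4', '1', '9', '7']
Total: 9

9


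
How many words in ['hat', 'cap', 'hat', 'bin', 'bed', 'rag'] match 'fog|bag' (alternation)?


Alternation 'fog|bag' matches either 'fog' or 'bag'.
Checking each word:
  'hat' -> no
  'cap' -> no
  'hat' -> no
  'bin' -> no
  'bed' -> no
  'rag' -> no
Matches: []
Count: 0

0


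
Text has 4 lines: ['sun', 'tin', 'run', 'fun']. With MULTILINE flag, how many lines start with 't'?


With MULTILINE flag, ^ matches the start of each line.
Lines: ['sun', 'tin', 'run', 'fun']
Checking which lines start with 't':
  Line 1: 'sun' -> no
  Line 2: 'tin' -> MATCH
  Line 3: 'run' -> no
  Line 4: 'fun' -> no
Matching lines: ['tin']
Count: 1

1


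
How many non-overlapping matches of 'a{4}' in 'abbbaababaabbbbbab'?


Pattern 'a{4}' matches exactly 4 consecutive a's (greedy, non-overlapping).
String: 'abbbaababaabbbbbab'
Scanning for runs of a's:
  Run at pos 0: 'a' (length 1) -> 0 match(es)
  Run at pos 4: 'aa' (length 2) -> 0 match(es)
  Run at pos 7: 'a' (length 1) -> 0 match(es)
  Run at pos 9: 'aa' (length 2) -> 0 match(es)
  Run at pos 16: 'a' (length 1) -> 0 match(es)
Matches found: []
Total: 0

0


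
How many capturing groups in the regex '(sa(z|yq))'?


To count capturing groups, count each '(' that starts a group.
Pattern: '(sa(z|yq))'
Walking through the pattern:
  Position 0: '(' -> group #1
  Position 3: '(' -> group #2
Total capturing groups: 2

2


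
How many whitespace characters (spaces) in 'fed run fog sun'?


\s matches whitespace characters (spaces, tabs, etc.).
Text: 'fed run fog sun'
This text has 4 words separated by spaces.
Number of spaces = number of words - 1 = 4 - 1 = 3

3


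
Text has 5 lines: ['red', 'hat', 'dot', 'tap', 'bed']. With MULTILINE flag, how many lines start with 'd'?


With MULTILINE flag, ^ matches the start of each line.
Lines: ['red', 'hat', 'dot', 'tap', 'bed']
Checking which lines start with 'd':
  Line 1: 'red' -> no
  Line 2: 'hat' -> no
  Line 3: 'dot' -> MATCH
  Line 4: 'tap' -> no
  Line 5: 'bed' -> no
Matching lines: ['dot']
Count: 1

1


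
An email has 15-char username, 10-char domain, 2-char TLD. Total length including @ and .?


An email address has format: username@domain.tld
Username length: 15
'@' character: 1
Domain length: 10
'.' character: 1
TLD length: 2
Total = 15 + 1 + 10 + 1 + 2 = 29

29


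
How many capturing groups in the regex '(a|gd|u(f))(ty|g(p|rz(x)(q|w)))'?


To count capturing groups, count each '(' that starts a group.
Pattern: '(a|gd|u(f))(ty|g(p|rz(x)(q|w)))'
Walking through the pattern:
  Position 0: '(' -> group #1
  Position 7: '(' -> group #2
  Position 11: '(' -> group #3
  Position 16: '(' -> group #4
  Position 21: '(' -> group #5
  Position 24: '(' -> group #6
Total capturing groups: 6

6


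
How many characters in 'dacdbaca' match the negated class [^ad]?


Negated class [^ad] matches any char NOT in {a, d}
Scanning 'dacdbaca':
  pos 0: 'd' -> no (excluded)
  pos 1: 'a' -> no (excluded)
  pos 2: 'c' -> MATCH
  pos 3: 'd' -> no (excluded)
  pos 4: 'b' -> MATCH
  pos 5: 'a' -> no (excluded)
  pos 6: 'c' -> MATCH
  pos 7: 'a' -> no (excluded)
Total matches: 3

3


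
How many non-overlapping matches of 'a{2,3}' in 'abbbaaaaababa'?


Pattern 'a{2,3}' matches between 2 and 3 consecutive a's (greedy).
String: 'abbbaaaaababa'
Finding runs of a's and applying greedy matching:
  Run at pos 0: 'a' (length 1)
  Run at pos 4: 'aaaaa' (length 5)
  Run at pos 10: 'a' (length 1)
  Run at pos 12: 'a' (length 1)
Matches: ['aaa', 'aa']
Count: 2

2


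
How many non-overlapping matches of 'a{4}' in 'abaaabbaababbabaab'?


Pattern 'a{4}' matches exactly 4 consecutive a's (greedy, non-overlapping).
String: 'abaaabbaababbabaab'
Scanning for runs of a's:
  Run at pos 0: 'a' (length 1) -> 0 match(es)
  Run at pos 2: 'aaa' (length 3) -> 0 match(es)
  Run at pos 7: 'aa' (length 2) -> 0 match(es)
  Run at pos 10: 'a' (length 1) -> 0 match(es)
  Run at pos 13: 'a' (length 1) -> 0 match(es)
  Run at pos 15: 'aa' (length 2) -> 0 match(es)
Matches found: []
Total: 0

0


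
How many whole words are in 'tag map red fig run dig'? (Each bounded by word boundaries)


Word boundaries (\b) mark the start/end of each word.
Text: 'tag map red fig run dig'
Splitting by whitespace:
  Word 1: 'tag'
  Word 2: 'map'
  Word 3: 'red'
  Word 4: 'fig'
  Word 5: 'run'
  Word 6: 'dig'
Total whole words: 6

6


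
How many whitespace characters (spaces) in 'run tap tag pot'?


\s matches whitespace characters (spaces, tabs, etc.).
Text: 'run tap tag pot'
This text has 4 words separated by spaces.
Number of spaces = number of words - 1 = 4 - 1 = 3

3


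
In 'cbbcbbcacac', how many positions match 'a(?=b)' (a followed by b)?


Lookahead 'a(?=b)' matches 'a' only when followed by 'b'.
String: 'cbbcbbcacac'
Checking each position where char is 'a':
  pos 7: 'a' -> no (next='c')
  pos 9: 'a' -> no (next='c')
Matching positions: []
Count: 0

0


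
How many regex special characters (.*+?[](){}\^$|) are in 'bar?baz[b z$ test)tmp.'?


Regex special characters are: . * + ? [ ] ( ) { } \ ^ $ |
Scanning 'bar?baz[b z$ test)tmp.':
  pos 3: '?' -> SPECIAL
  pos 7: '[' -> SPECIAL
  pos 11: '$' -> SPECIAL
  pos 17: ')' -> SPECIAL
  pos 21: '.' -> SPECIAL
Special chars found: ['?', '[', '$', ')', '.']
Total: 5

5


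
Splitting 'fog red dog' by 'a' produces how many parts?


Splitting by 'a' breaks the string at each occurrence of the separator.
Text: 'fog red dog'
Parts after split:
  Part 1: 'fog red dog'
Total parts: 1

1


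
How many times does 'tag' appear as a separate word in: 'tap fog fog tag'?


Scanning each word for exact match 'tag':
  Word 1: 'tap' -> no
  Word 2: 'fog' -> no
  Word 3: 'fog' -> no
  Word 4: 'tag' -> MATCH
Total matches: 1

1


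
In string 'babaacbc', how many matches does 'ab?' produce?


Pattern 'ab?' matches 'a' optionally followed by 'b'.
String: 'babaacbc'
Scanning left to right for 'a' then checking next char:
  Match 1: 'ab' (a followed by b)
  Match 2: 'a' (a not followed by b)
  Match 3: 'a' (a not followed by b)
Total matches: 3

3


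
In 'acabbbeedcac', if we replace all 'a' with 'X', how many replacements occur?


re.sub('a', 'X', text) replaces every occurrence of 'a' with 'X'.
Text: 'acabbbeedcac'
Scanning for 'a':
  pos 0: 'a' -> replacement #1
  pos 2: 'a' -> replacement #2
  pos 10: 'a' -> replacement #3
Total replacements: 3

3


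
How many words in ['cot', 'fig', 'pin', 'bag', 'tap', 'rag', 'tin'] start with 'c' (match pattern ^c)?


Pattern ^c anchors to start of word. Check which words begin with 'c':
  'cot' -> MATCH (starts with 'c')
  'fig' -> no
  'pin' -> no
  'bag' -> no
  'tap' -> no
  'rag' -> no
  'tin' -> no
Matching words: ['cot']
Count: 1

1


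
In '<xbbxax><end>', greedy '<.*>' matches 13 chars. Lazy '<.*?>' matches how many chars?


Greedy '<.*>' tries to match as MUCH as possible.
Lazy '<.*?>' tries to match as LITTLE as possible.

String: '<xbbxax><end>'
Greedy '<.*>' starts at first '<' and extends to the LAST '>': '<xbbxax><end>' (13 chars)
Lazy '<.*?>' starts at first '<' and stops at the FIRST '>': '<xbbxax>' (8 chars)

8


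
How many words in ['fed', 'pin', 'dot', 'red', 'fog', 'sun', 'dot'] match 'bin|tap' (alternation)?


Alternation 'bin|tap' matches either 'bin' or 'tap'.
Checking each word:
  'fed' -> no
  'pin' -> no
  'dot' -> no
  'red' -> no
  'fog' -> no
  'sun' -> no
  'dot' -> no
Matches: []
Count: 0

0


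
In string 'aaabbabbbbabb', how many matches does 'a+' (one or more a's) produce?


Pattern 'a+' matches one or more consecutive a's.
String: 'aaabbabbbbabb'
Scanning for runs of a:
  Match 1: 'aaa' (length 3)
  Match 2: 'a' (length 1)
  Match 3: 'a' (length 1)
Total matches: 3

3


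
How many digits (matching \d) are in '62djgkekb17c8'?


\d matches any digit 0-9.
Scanning '62djgkekb17c8':
  pos 0: '6' -> DIGIT
  pos 1: '2' -> DIGIT
  pos 9: '1' -> DIGIT
  pos 10: '7' -> DIGIT
  pos 12: '8' -> DIGIT
Digits found: ['6', '2', '1', '7', '8']
Total: 5

5


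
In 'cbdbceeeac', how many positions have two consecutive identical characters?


Looking for consecutive identical characters in 'cbdbceeeac':
  pos 0-1: 'c' vs 'b' -> different
  pos 1-2: 'b' vs 'd' -> different
  pos 2-3: 'd' vs 'b' -> different
  pos 3-4: 'b' vs 'c' -> different
  pos 4-5: 'c' vs 'e' -> different
  pos 5-6: 'e' vs 'e' -> MATCH ('ee')
  pos 6-7: 'e' vs 'e' -> MATCH ('ee')
  pos 7-8: 'e' vs 'a' -> different
  pos 8-9: 'a' vs 'c' -> different
Consecutive identical pairs: ['ee', 'ee']
Count: 2

2


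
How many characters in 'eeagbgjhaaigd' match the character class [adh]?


Character class [adh] matches any of: {a, d, h}
Scanning string 'eeagbgjhaaigd' character by character:
  pos 0: 'e' -> no
  pos 1: 'e' -> no
  pos 2: 'a' -> MATCH
  pos 3: 'g' -> no
  pos 4: 'b' -> no
  pos 5: 'g' -> no
  pos 6: 'j' -> no
  pos 7: 'h' -> MATCH
  pos 8: 'a' -> MATCH
  pos 9: 'a' -> MATCH
  pos 10: 'i' -> no
  pos 11: 'g' -> no
  pos 12: 'd' -> MATCH
Total matches: 5

5


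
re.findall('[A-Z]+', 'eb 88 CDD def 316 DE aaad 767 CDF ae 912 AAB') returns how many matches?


Pattern '[A-Z]+' finds one or more uppercase letters.
Text: 'eb 88 CDD def 316 DE aaad 767 CDF ae 912 AAB'
Scanning for matches:
  Match 1: 'CDD'
  Match 2: 'DE'
  Match 3: 'CDF'
  Match 4: 'AAB'
Total matches: 4

4


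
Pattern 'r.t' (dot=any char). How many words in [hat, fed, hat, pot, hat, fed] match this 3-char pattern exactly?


Pattern 'r.t' means: starts with 'r', any single char, ends with 't'.
Checking each word (must be exactly 3 chars):
  'hat' (len=3): no
  'fed' (len=3): no
  'hat' (len=3): no
  'pot' (len=3): no
  'hat' (len=3): no
  'fed' (len=3): no
Matching words: []
Total: 0

0


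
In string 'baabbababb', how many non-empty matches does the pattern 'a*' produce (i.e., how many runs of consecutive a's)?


Pattern 'a*' matches zero or more a's. We want non-empty runs of consecutive a's.
String: 'baabbababb'
Walking through the string to find runs of a's:
  Run 1: positions 1-2 -> 'aa'
  Run 2: positions 5-5 -> 'a'
  Run 3: positions 7-7 -> 'a'
Non-empty runs found: ['aa', 'a', 'a']
Count: 3

3


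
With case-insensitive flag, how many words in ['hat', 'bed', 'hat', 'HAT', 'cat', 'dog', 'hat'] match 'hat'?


Case-insensitive matching: compare each word's lowercase form to 'hat'.
  'hat' -> lower='hat' -> MATCH
  'bed' -> lower='bed' -> no
  'hat' -> lower='hat' -> MATCH
  'HAT' -> lower='hat' -> MATCH
  'cat' -> lower='cat' -> no
  'dog' -> lower='dog' -> no
  'hat' -> lower='hat' -> MATCH
Matches: ['hat', 'hat', 'HAT', 'hat']
Count: 4

4


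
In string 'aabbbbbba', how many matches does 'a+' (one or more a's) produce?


Pattern 'a+' matches one or more consecutive a's.
String: 'aabbbbbba'
Scanning for runs of a:
  Match 1: 'aa' (length 2)
  Match 2: 'a' (length 1)
Total matches: 2

2


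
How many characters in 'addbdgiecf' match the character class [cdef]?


Character class [cdef] matches any of: {c, d, e, f}
Scanning string 'addbdgiecf' character by character:
  pos 0: 'a' -> no
  pos 1: 'd' -> MATCH
  pos 2: 'd' -> MATCH
  pos 3: 'b' -> no
  pos 4: 'd' -> MATCH
  pos 5: 'g' -> no
  pos 6: 'i' -> no
  pos 7: 'e' -> MATCH
  pos 8: 'c' -> MATCH
  pos 9: 'f' -> MATCH
Total matches: 6

6


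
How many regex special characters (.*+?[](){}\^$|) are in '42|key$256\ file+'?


Regex special characters are: . * + ? [ ] ( ) { } \ ^ $ |
Scanning '42|key$256\ file+':
  pos 2: '|' -> SPECIAL
  pos 6: '$' -> SPECIAL
  pos 10: '\' -> SPECIAL
  pos 16: '+' -> SPECIAL
Special chars found: ['|', '$', '\\', '+']
Total: 4

4


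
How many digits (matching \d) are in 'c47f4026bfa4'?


\d matches any digit 0-9.
Scanning 'c47f4026bfa4':
  pos 1: '4' -> DIGIT
  pos 2: '7' -> DIGIT
  pos 4: '4' -> DIGIT
  pos 5: '0' -> DIGIT
  pos 6: '2' -> DIGIT
  pos 7: '6' -> DIGIT
  pos 11: '4' -> DIGIT
Digits found: ['4', '7', '4', '0', '2', '6', '4']
Total: 7

7


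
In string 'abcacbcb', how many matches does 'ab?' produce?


Pattern 'ab?' matches 'a' optionally followed by 'b'.
String: 'abcacbcb'
Scanning left to right for 'a' then checking next char:
  Match 1: 'ab' (a followed by b)
  Match 2: 'a' (a not followed by b)
Total matches: 2

2


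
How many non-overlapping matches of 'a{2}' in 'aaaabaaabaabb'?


Pattern 'a{2}' matches exactly 2 consecutive a's (greedy, non-overlapping).
String: 'aaaabaaabaabb'
Scanning for runs of a's:
  Run at pos 0: 'aaaa' (length 4) -> 2 match(es)
  Run at pos 5: 'aaa' (length 3) -> 1 match(es)
  Run at pos 9: 'aa' (length 2) -> 1 match(es)
Matches found: ['aa', 'aa', 'aa', 'aa']
Total: 4

4


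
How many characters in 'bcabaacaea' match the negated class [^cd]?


Negated class [^cd] matches any char NOT in {c, d}
Scanning 'bcabaacaea':
  pos 0: 'b' -> MATCH
  pos 1: 'c' -> no (excluded)
  pos 2: 'a' -> MATCH
  pos 3: 'b' -> MATCH
  pos 4: 'a' -> MATCH
  pos 5: 'a' -> MATCH
  pos 6: 'c' -> no (excluded)
  pos 7: 'a' -> MATCH
  pos 8: 'e' -> MATCH
  pos 9: 'a' -> MATCH
Total matches: 8

8


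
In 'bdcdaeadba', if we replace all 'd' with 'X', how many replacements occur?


re.sub('d', 'X', text) replaces every occurrence of 'd' with 'X'.
Text: 'bdcdaeadba'
Scanning for 'd':
  pos 1: 'd' -> replacement #1
  pos 3: 'd' -> replacement #2
  pos 7: 'd' -> replacement #3
Total replacements: 3

3


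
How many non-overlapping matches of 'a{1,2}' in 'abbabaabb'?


Pattern 'a{1,2}' matches between 1 and 2 consecutive a's (greedy).
String: 'abbabaabb'
Finding runs of a's and applying greedy matching:
  Run at pos 0: 'a' (length 1)
  Run at pos 3: 'a' (length 1)
  Run at pos 5: 'aa' (length 2)
Matches: ['a', 'a', 'aa']
Count: 3

3


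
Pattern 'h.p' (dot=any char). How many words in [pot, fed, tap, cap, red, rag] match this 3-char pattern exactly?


Pattern 'h.p' means: starts with 'h', any single char, ends with 'p'.
Checking each word (must be exactly 3 chars):
  'pot' (len=3): no
  'fed' (len=3): no
  'tap' (len=3): no
  'cap' (len=3): no
  'red' (len=3): no
  'rag' (len=3): no
Matching words: []
Total: 0

0
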